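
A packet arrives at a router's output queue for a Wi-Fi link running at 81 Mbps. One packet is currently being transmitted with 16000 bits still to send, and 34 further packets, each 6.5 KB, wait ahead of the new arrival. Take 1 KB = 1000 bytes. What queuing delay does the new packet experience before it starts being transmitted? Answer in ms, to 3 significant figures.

Each queued packet: L/R = 52000/81000000 = 0.641975 ms.
34 queued → 21.8272 ms.
Plus remaining 16000 bits of current packet: 0.197531 ms.
Queuing delay = 22.0 ms.

22.0 ms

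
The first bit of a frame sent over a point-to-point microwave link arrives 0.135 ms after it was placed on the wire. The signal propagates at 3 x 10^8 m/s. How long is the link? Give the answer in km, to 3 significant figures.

40.5 km

d = s × t_prop = 300000000 × 0.000135 = 40.5 km.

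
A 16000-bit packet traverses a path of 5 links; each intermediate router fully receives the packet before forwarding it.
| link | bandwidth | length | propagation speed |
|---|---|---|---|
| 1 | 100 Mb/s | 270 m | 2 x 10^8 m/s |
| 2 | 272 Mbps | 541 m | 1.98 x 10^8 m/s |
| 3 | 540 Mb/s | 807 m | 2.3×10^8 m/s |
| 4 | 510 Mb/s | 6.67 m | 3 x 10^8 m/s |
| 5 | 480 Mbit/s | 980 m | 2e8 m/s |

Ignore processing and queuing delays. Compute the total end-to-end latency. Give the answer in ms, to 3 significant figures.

Transmission delays (L/R per hop): 0.16, 0.0588235, 0.0296296, 0.0313725, 0.0333333 ms; sum = 0.313159 ms.
Propagation delays (d/s per hop): 0.00135, 0.00273232, 0.0035087, 2.22333e-05, 0.0049 ms; sum = 0.0125133 ms.
End-to-end = 0.326 ms.

0.326 ms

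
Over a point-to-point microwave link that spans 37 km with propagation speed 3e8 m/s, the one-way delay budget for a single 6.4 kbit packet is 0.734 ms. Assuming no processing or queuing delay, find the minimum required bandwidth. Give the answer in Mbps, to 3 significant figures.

10.5 Mbps

Propagation delay = 37000 / 300000000 = 0.123333 ms.
Transmission budget = 0.734 − 0.123333 = 0.610667 ms.
R ≥ L / t_tx = 6400 bits / 0.000610667 s = 10.5 Mbps.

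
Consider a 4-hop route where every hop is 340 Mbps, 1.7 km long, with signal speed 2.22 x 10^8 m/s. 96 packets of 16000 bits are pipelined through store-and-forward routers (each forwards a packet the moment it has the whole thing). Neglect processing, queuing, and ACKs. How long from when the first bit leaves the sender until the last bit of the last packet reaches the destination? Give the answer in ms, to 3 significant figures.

4.69 ms

Per-hop transmission t_tx = L/R = 16000/340000000 = 0.0470588 ms.
Per-hop propagation t_prop = 1700/2.22e+08 = 0.00765766 ms.
Pipeline fill: first packet needs 4·t_tx to clear all hops; remaining 95 packets each add one t_tx.
Total = (4+96-1)·t_tx + 4·t_prop = 99·0.0470588 + 4·0.00765766 = 4.69 ms.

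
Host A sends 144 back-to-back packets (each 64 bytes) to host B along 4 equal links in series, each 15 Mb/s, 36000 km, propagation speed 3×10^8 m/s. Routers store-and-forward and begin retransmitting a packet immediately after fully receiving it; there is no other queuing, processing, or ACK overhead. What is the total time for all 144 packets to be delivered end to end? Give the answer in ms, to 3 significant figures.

485 ms

Per-hop transmission t_tx = L/R = 512/15000000 = 0.0341333 ms.
Per-hop propagation t_prop = 36000000/300000000 = 120 ms.
Pipeline fill: first packet needs 4·t_tx to clear all hops; remaining 143 packets each add one t_tx.
Total = (4+144-1)·t_tx + 4·t_prop = 147·0.0341333 + 4·120 = 485 ms.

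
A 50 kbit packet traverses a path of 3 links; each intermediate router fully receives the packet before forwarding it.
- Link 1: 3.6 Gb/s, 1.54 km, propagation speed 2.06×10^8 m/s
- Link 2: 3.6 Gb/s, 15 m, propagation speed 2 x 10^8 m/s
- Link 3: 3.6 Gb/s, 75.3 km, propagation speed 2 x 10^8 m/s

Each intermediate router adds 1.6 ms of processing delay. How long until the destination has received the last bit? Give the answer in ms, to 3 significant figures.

L = 50000 bits.
Transmission delay per hop = L/R = 50000/3600000000 = 0.0138889 ms; 3 hops → 0.0416667 ms.
Propagation delays (d/s per hop): 0.00747573, 7.5e-05, 0.3765 ms; sum = 0.384051 ms.
Processing at 2 router(s): 2 × 1.6 ms = 3.2 ms.
End-to-end = 3.63 ms.

3.63 ms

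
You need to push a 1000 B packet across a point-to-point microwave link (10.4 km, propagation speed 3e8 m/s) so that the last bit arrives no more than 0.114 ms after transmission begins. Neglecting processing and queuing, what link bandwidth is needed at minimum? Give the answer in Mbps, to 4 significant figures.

100.8 Mbps

L = 8000 bits.
Propagation delay = 10400 / 300000000 = 0.0346667 ms.
Transmission budget = 0.114 − 0.0346667 = 0.0793333 ms.
R ≥ L / t_tx = 8000 bits / 7.93333e-05 s = 100.8 Mbps.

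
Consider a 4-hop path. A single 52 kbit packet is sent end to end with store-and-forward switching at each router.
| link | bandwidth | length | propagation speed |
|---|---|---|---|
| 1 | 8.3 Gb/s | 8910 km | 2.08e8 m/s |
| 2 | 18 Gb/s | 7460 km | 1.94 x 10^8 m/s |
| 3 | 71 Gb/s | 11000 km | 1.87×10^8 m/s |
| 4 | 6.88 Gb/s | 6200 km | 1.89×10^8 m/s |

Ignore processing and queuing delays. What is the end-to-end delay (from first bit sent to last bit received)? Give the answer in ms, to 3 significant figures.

L = 52000 bits.
Transmission delays (L/R per hop): 0.00626506, 0.00288889, 0.000732394, 0.00755814 ms; sum = 0.0174445 ms.
Propagation delays (d/s per hop): 42.8365, 38.4536, 58.8235, 32.8042 ms; sum = 172.918 ms.
End-to-end = 173 ms.

173 ms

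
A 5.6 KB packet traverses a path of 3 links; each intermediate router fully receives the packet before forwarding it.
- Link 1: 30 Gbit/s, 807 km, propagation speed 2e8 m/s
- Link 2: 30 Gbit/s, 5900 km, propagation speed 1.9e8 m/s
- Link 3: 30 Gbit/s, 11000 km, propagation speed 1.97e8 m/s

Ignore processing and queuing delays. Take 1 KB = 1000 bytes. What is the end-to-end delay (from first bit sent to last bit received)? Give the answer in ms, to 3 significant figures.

90.9 ms

L = 44800 bits.
Transmission delay per hop = L/R = 44800/30000000000 = 0.00149333 ms; 3 hops → 0.00448 ms.
Propagation delays (d/s per hop): 4.035, 31.0526, 55.8376 ms; sum = 90.9252 ms.
End-to-end = 90.9 ms.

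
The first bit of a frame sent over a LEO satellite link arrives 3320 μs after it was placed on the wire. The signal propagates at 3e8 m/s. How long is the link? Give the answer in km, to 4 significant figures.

d = s × t_prop = 300000000 × 0.00332 = 996.0 km.

996.0 km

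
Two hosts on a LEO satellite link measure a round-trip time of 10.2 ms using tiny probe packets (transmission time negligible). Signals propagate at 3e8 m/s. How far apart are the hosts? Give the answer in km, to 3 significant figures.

1530 km

One-way propagation = RTT/2 = 5.1 ms.
d = s × t = 300000000 × 0.0051 = 1530 km.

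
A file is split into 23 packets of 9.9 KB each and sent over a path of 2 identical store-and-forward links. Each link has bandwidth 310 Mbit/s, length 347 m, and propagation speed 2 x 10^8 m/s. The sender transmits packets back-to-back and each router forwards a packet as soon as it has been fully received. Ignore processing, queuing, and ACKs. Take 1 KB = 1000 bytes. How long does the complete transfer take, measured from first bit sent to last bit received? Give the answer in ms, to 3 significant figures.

Per-hop transmission t_tx = L/R = 79200/310000000 = 0.255484 ms.
Per-hop propagation t_prop = 347/200000000 = 0.001735 ms.
Pipeline fill: first packet needs 2·t_tx to clear all hops; remaining 22 packets each add one t_tx.
Total = (2+23-1)·t_tx + 2·t_prop = 24·0.255484 + 2·0.001735 = 6.14 ms.

6.14 ms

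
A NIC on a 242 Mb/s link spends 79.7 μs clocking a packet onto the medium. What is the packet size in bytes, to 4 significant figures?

L = R × t_tx = 242000000 b/s × 7.97e-05 s = 19287.4 bits.
In bytes: 19287.4 / 8 = 2411 bytes.

2411 bytes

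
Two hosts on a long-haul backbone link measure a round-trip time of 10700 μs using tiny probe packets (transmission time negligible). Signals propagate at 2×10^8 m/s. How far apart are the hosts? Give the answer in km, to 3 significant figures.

1070 km

One-way propagation = RTT/2 = 5350 μs.
d = s × t = 200000000 × 0.00535 = 1070 km.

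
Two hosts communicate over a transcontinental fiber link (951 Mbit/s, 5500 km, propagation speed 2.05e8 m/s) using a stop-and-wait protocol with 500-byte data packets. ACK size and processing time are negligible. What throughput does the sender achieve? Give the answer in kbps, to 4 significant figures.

74.54 kbps

t_tx = L/R = 4000/951000000 = 4.2061e-06 s.
t_prop = 5500000/2.05e+08 = 0.0268293 s; RTT = 0.0536585 s.
Cycle = t_tx + RTT = 0.0536627 s.
Throughput = L / cycle = 4000 / 0.0536627 = 74.54 kbps.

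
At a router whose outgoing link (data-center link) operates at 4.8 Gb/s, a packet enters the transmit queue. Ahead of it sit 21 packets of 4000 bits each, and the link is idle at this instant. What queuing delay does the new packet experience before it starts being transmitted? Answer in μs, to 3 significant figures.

Each queued packet: L/R = 4000/4800000000 = 0.833333 μs.
21 queued → 17.5 μs.
Queuing delay = 17.5 μs.

17.5 μs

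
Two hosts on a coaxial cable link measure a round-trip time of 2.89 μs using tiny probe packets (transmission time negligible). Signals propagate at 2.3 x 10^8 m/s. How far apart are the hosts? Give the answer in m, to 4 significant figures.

One-way propagation = RTT/2 = 1.445 μs.
d = s × t = 2.3e+08 × 1.445e-06 = 332.4 m.

332.4 m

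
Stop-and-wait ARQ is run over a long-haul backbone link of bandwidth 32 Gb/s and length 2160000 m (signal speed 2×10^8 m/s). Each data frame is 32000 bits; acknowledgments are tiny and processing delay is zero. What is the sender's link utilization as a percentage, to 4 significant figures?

t_tx = L/R = 32000/32000000000 = 1e-06 s.
t_prop = 2160000/200000000 = 0.0108 s; RTT = 0.0216 s.
Cycle = t_tx + RTT = 0.021601 s.
Utilization = t_tx / cycle = 1e-06/0.021601 = 0.004629 %.

0.004629 %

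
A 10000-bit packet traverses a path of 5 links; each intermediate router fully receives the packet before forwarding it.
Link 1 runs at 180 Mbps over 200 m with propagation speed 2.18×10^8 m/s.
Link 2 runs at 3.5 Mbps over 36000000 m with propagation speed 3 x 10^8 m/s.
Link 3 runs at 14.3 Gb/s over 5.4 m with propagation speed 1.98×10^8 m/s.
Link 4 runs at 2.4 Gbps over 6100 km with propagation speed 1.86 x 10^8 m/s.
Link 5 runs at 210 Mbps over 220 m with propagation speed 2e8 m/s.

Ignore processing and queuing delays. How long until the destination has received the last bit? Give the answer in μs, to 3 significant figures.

Transmission delays (L/R per hop): 55.5556, 2857.14, 0.699301, 4.16667, 47.619 μs; sum = 2965.18 μs.
Propagation delays (d/s per hop): 0.917431, 120000, 0.0272727, 32795.7, 1.1 μs; sum = 152798 μs.
End-to-end = 156000 μs.

156000 μs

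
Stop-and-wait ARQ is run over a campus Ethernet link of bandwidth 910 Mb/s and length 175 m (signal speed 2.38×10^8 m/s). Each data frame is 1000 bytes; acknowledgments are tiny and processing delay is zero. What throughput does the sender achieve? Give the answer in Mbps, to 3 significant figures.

780 Mbps

t_tx = L/R = 8000/910000000 = 8.79121e-06 s.
t_prop = 175/238000000 = 7.35294e-07 s; RTT = 1.47059e-06 s.
Cycle = t_tx + RTT = 1.02618e-05 s.
Throughput = L / cycle = 8000 / 1.02618e-05 = 780 Mbps.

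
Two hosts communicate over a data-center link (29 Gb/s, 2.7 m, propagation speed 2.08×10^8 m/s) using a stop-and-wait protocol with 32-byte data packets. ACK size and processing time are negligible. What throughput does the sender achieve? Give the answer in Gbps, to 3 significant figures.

7.36 Gbps

t_tx = L/R = 256/29000000000 = 8.82759e-09 s.
t_prop = 2.7/208000000 = 1.29808e-08 s; RTT = 2.59615e-08 s.
Cycle = t_tx + RTT = 3.47891e-08 s.
Throughput = L / cycle = 256 / 3.47891e-08 = 7.36 Gbps.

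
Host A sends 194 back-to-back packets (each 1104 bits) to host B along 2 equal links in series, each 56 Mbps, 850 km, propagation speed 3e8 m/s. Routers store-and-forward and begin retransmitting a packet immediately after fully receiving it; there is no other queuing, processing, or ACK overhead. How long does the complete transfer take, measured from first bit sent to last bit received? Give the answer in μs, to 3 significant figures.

Per-hop transmission t_tx = L/R = 1104/56000000 = 19.7143 μs.
Per-hop propagation t_prop = 850000/300000000 = 2833.33 μs.
Pipeline fill: first packet needs 2·t_tx to clear all hops; remaining 193 packets each add one t_tx.
Total = (2+194-1)·t_tx + 2·t_prop = 195·19.7143 + 2·2833.33 = 9510 μs.

9510 μs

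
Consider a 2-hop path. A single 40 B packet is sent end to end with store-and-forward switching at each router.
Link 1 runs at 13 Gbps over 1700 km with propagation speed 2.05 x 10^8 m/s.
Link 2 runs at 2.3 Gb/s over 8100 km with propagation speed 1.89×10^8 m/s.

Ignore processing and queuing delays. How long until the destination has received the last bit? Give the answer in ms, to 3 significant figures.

51.1 ms

L = 40 × 8 = 320 bits.
Transmission delays (L/R per hop): 2.46154e-05, 0.00013913 ms; sum = 0.000163746 ms.
Propagation delays (d/s per hop): 8.29268, 42.8571 ms; sum = 51.1498 ms.
End-to-end = 51.1 ms.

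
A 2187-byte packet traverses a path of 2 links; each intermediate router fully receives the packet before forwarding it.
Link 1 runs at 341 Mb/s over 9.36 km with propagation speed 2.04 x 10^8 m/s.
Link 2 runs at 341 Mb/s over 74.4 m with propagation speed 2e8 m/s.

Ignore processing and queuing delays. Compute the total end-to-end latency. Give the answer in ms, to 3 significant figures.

0.149 ms

L = 2187 × 8 = 17496 bits.
Transmission delay per hop = L/R = 17496/341000000 = 0.0513079 ms; 2 hops → 0.102616 ms.
Propagation delays (d/s per hop): 0.0458824, 0.000372 ms; sum = 0.0462544 ms.
End-to-end = 0.149 ms.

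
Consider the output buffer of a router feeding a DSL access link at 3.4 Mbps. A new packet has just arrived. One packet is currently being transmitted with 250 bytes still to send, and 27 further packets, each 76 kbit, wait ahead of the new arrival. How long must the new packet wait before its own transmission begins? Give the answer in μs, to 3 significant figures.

Each queued packet: L/R = 76000/3400000 = 22352.9 μs.
27 queued → 603529 μs.
Plus remaining 2000 bits of current packet: 588.235 μs.
Queuing delay = 604000 μs.

604000 μs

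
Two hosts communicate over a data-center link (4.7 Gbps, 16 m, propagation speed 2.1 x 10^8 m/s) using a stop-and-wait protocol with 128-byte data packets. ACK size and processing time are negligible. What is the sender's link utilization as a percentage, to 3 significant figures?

t_tx = L/R = 1024/4700000000 = 2.17872e-07 s.
t_prop = 16/210000000 = 7.61905e-08 s; RTT = 1.52381e-07 s.
Cycle = t_tx + RTT = 3.70253e-07 s.
Utilization = t_tx / cycle = 2.17872e-07/3.70253e-07 = 58.8 %.

58.8 %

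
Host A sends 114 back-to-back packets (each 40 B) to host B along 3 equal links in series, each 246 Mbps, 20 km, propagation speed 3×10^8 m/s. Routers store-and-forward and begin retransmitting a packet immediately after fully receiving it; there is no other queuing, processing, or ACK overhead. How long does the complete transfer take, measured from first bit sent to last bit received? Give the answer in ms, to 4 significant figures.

0.3509 ms

Per-hop transmission t_tx = L/R = 320/246000000 = 0.00130081 ms.
Per-hop propagation t_prop = 20000/300000000 = 0.0666667 ms.
Pipeline fill: first packet needs 3·t_tx to clear all hops; remaining 113 packets each add one t_tx.
Total = (3+114-1)·t_tx + 3·t_prop = 116·0.00130081 + 3·0.0666667 = 0.3509 ms.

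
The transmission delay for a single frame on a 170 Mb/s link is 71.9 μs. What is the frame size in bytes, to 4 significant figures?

1528 bytes

L = R × t_tx = 170000000 b/s × 7.19e-05 s = 12223 bits.
In bytes: 12223 / 8 = 1528 bytes.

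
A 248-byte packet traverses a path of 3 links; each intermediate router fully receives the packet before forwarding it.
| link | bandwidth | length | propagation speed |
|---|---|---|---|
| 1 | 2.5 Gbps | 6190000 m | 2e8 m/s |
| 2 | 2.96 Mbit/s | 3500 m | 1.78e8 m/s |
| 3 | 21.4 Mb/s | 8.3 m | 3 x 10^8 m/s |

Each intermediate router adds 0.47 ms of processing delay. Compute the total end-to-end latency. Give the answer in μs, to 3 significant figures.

L = 248 × 8 = 1984 bits.
Transmission delays (L/R per hop): 0.7936, 670.27, 92.7103 μs; sum = 763.774 μs.
Propagation delays (d/s per hop): 30950, 19.6629, 0.0276667 μs; sum = 30969.7 μs.
Processing at 2 router(s): 2 × 0.47 ms = 940 μs.
End-to-end = 32700 μs.

32700 μs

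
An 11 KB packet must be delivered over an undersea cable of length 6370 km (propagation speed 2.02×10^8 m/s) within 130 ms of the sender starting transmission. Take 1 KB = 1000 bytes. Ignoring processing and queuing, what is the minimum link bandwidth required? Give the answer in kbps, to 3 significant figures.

894 kbps

L = 88000 bits.
Propagation delay = 6370000 / 202000000 = 31.5347 ms.
Transmission budget = 130 − 31.5347 = 98.4653 ms.
R ≥ L / t_tx = 88000 bits / 0.0984653 s = 894 kbps.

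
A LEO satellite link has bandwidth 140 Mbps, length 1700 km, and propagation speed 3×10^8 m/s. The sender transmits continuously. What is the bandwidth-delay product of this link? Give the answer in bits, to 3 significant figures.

Propagation delay = 1700000 / 300000000 = 0.00566667 s.
BDP = R × t_prop = 140000000 × 0.00566667 = 793333 bits.

793000 bits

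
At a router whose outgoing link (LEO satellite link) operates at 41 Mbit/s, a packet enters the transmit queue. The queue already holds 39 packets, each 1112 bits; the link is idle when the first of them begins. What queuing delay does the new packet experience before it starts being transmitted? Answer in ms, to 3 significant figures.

1.06 ms

Each queued packet: L/R = 1112/41000000 = 0.027122 ms.
39 queued → 1.05776 ms.
Queuing delay = 1.06 ms.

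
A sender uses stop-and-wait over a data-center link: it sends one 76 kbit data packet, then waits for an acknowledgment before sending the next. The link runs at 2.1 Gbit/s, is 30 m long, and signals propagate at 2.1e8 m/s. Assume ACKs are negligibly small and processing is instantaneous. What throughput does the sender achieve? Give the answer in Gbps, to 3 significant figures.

2.08 Gbps

t_tx = L/R = 76000/2100000000 = 3.61905e-05 s.
t_prop = 30/210000000 = 1.42857e-07 s; RTT = 2.85714e-07 s.
Cycle = t_tx + RTT = 3.64762e-05 s.
Throughput = L / cycle = 76000 / 3.64762e-05 = 2.08 Gbps.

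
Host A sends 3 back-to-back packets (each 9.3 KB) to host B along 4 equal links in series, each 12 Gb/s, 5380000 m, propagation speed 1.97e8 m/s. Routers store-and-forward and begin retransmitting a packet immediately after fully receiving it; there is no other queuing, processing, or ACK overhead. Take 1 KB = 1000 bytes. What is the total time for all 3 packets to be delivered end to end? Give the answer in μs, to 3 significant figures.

109000 μs

Per-hop transmission t_tx = L/R = 74400/12000000000 = 6.2 μs.
Per-hop propagation t_prop = 5380000/197000000 = 27309.6 μs.
Pipeline fill: first packet needs 4·t_tx to clear all hops; remaining 2 packets each add one t_tx.
Total = (4+3-1)·t_tx + 4·t_prop = 6·6.2 + 4·27309.6 = 109000 μs.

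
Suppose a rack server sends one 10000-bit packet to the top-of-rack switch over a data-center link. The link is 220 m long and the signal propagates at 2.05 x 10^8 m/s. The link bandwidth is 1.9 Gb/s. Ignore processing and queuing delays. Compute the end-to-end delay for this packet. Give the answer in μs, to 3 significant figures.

Transmission delay = L/R = 10000 / 1900000000 = 5.26316 μs.
Propagation delay = d/s = 220 m / 2.05e+08 m/s = 1.07317 μs.
Total = 6.34 μs.

6.34 μs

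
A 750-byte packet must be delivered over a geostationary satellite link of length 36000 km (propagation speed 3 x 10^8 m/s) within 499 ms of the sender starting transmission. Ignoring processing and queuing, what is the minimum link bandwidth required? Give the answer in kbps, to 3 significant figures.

15.8 kbps

L = 6000 bits.
Propagation delay = 36000000 / 300000000 = 120 ms.
Transmission budget = 499 − 120 = 379 ms.
R ≥ L / t_tx = 6000 bits / 0.379 s = 15.8 kbps.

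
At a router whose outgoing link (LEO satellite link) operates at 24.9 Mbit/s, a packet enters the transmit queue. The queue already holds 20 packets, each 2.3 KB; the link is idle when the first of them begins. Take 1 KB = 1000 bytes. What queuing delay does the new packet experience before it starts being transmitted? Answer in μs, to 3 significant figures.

Each queued packet: L/R = 18400/24900000 = 738.956 μs.
20 queued → 14779.1 μs.
Queuing delay = 14800 μs.

14800 μs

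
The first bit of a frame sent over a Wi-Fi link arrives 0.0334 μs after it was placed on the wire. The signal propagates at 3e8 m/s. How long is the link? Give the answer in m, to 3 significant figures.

10.0 m

d = s × t_prop = 300000000 × 3.34e-08 = 10.0 m.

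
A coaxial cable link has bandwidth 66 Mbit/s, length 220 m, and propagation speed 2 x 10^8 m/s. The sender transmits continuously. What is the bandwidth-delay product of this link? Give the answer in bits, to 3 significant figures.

Propagation delay = 220 / 200000000 = 1.1e-06 s.
BDP = R × t_prop = 66000000 × 1.1e-06 = 72.6 bits.

72.6 bits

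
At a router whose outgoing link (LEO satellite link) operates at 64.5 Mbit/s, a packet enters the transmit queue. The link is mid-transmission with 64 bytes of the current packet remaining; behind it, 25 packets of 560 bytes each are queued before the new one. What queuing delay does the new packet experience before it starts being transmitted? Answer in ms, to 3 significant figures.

1.74 ms

Each queued packet: L/R = 4480/64500000 = 0.0694574 ms.
25 queued → 1.73643 ms.
Plus remaining 512 bits of current packet: 0.00793798 ms.
Queuing delay = 1.74 ms.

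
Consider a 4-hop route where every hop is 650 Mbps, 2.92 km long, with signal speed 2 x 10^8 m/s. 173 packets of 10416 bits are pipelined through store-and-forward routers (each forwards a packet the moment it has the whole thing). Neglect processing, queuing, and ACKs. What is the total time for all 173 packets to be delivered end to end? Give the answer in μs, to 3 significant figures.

2880 μs

Per-hop transmission t_tx = L/R = 10416/650000000 = 16.0246 μs.
Per-hop propagation t_prop = 2920/200000000 = 14.6 μs.
Pipeline fill: first packet needs 4·t_tx to clear all hops; remaining 172 packets each add one t_tx.
Total = (4+173-1)·t_tx + 4·t_prop = 176·16.0246 + 4·14.6 = 2880 μs.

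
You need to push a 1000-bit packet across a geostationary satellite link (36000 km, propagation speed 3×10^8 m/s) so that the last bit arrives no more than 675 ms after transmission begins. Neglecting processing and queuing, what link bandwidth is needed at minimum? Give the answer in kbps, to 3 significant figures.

1.80 kbps

Propagation delay = 36000000 / 300000000 = 120 ms.
Transmission budget = 675 − 120 = 555 ms.
R ≥ L / t_tx = 1000 bits / 0.555 s = 1.80 kbps.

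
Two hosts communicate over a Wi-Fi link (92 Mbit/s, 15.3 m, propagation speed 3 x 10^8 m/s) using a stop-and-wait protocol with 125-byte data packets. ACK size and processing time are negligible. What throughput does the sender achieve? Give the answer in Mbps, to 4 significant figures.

91.14 Mbps

t_tx = L/R = 1000/92000000 = 1.08696e-05 s.
t_prop = 15.3/300000000 = 5.1e-08 s; RTT = 1.02e-07 s.
Cycle = t_tx + RTT = 1.09716e-05 s.
Throughput = L / cycle = 1000 / 1.09716e-05 = 91.14 Mbps.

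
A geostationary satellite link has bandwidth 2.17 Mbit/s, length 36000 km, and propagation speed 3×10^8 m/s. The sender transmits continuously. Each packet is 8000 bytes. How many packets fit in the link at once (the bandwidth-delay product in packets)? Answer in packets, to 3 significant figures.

Propagation delay = 36000000 / 300000000 = 0.12 s.
BDP = R × t_prop = 2170000 × 0.12 = 260400 bits.
In packets of 64000 bits: 4.07 packets.

4.07 packets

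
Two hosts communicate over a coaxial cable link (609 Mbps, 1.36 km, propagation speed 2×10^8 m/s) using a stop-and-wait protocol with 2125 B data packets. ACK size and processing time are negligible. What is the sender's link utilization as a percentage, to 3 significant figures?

67.2 %

t_tx = L/R = 17000/609000000 = 2.79146e-05 s.
t_prop = 1360/200000000 = 6.8e-06 s; RTT = 1.36e-05 s.
Cycle = t_tx + RTT = 4.15146e-05 s.
Utilization = t_tx / cycle = 2.79146e-05/4.15146e-05 = 67.2 %.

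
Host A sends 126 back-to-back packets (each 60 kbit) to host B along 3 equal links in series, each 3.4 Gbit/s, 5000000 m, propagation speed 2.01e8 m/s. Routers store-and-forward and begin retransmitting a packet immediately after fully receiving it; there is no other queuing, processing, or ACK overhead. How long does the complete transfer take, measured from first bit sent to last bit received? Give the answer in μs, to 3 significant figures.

Per-hop transmission t_tx = L/R = 60000/3400000000 = 17.6471 μs.
Per-hop propagation t_prop = 5000000/2.01e+08 = 24875.6 μs.
Pipeline fill: first packet needs 3·t_tx to clear all hops; remaining 125 packets each add one t_tx.
Total = (3+126-1)·t_tx + 3·t_prop = 128·17.6471 + 3·24875.6 = 76900 μs.

76900 μs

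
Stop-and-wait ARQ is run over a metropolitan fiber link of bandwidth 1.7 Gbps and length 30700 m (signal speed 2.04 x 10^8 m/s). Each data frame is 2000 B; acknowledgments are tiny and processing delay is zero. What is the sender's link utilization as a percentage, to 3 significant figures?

3.03 %

t_tx = L/R = 16000/1700000000 = 9.41176e-06 s.
t_prop = 30700/204000000 = 0.00015049 s; RTT = 0.00030098 s.
Cycle = t_tx + RTT = 0.000310392 s.
Utilization = t_tx / cycle = 9.41176e-06/0.000310392 = 3.03 %.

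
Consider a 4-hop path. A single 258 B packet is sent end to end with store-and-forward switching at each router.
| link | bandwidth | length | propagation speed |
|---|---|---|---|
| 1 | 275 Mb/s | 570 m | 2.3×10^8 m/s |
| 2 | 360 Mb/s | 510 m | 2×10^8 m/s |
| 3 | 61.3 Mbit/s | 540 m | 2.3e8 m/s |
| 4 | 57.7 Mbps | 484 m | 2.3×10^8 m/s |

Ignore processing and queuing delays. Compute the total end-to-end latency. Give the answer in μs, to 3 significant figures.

L = 258 × 8 = 2064 bits.
Transmission delays (L/R per hop): 7.50545, 5.73333, 33.6705, 35.7712 μs; sum = 82.6805 μs.
Propagation delays (d/s per hop): 2.47826, 2.55, 2.34783, 2.10435 μs; sum = 9.48043 μs.
End-to-end = 92.2 μs.

92.2 μs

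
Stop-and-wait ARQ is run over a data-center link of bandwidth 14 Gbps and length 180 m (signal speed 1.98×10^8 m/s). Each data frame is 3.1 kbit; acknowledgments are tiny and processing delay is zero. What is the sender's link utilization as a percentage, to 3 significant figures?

10.9 %

t_tx = L/R = 3100/14000000000 = 2.21429e-07 s.
t_prop = 180/198000000 = 9.09091e-07 s; RTT = 1.81818e-06 s.
Cycle = t_tx + RTT = 2.03961e-06 s.
Utilization = t_tx / cycle = 2.21429e-07/2.03961e-06 = 10.9 %.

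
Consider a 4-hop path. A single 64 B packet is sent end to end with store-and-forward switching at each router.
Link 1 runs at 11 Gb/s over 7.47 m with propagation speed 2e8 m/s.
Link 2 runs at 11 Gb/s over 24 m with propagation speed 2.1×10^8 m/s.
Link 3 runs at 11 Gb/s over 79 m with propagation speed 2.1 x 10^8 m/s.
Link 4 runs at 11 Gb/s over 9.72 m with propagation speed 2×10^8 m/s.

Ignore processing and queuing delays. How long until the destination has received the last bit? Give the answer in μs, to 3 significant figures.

L = 64 × 8 = 512 bits.
Transmission delay per hop = L/R = 512/11000000000 = 0.0465455 μs; 4 hops → 0.186182 μs.
Propagation delays (d/s per hop): 0.03735, 0.114286, 0.37619, 0.0486 μs; sum = 0.576426 μs.
End-to-end = 0.763 μs.

0.763 μs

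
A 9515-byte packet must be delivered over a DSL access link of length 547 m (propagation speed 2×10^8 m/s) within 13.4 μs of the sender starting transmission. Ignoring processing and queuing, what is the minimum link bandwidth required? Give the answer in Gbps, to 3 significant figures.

7.14 Gbps

L = 76120 bits.
Propagation delay = 547 / 200000000 = 2.735 μs.
Transmission budget = 13.4 − 2.735 = 10.665 μs.
R ≥ L / t_tx = 76120 bits / 1.0665e-05 s = 7.14 Gbps.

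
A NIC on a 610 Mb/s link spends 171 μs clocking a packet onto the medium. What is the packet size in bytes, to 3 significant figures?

L = R × t_tx = 610000000 b/s × 0.000171 s = 104310 bits.
In bytes: 104310 / 8 = 13000 bytes.

13000 bytes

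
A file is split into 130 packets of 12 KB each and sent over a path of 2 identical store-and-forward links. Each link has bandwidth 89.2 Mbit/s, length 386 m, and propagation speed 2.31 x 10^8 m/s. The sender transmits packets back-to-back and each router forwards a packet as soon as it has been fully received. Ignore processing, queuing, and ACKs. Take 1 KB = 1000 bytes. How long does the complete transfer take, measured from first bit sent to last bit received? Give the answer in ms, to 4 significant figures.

Per-hop transmission t_tx = L/R = 96000/89200000 = 1.07623 ms.
Per-hop propagation t_prop = 386/231000000 = 0.001671 ms.
Pipeline fill: first packet needs 2·t_tx to clear all hops; remaining 129 packets each add one t_tx.
Total = (2+130-1)·t_tx + 2·t_prop = 131·1.07623 + 2·0.001671 = 141.0 ms.

141.0 ms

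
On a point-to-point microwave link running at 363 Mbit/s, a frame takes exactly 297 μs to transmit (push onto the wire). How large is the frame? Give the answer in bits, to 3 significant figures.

L = R × t_tx = 363000000 b/s × 0.000297 s = 107811 bits.

108000 bits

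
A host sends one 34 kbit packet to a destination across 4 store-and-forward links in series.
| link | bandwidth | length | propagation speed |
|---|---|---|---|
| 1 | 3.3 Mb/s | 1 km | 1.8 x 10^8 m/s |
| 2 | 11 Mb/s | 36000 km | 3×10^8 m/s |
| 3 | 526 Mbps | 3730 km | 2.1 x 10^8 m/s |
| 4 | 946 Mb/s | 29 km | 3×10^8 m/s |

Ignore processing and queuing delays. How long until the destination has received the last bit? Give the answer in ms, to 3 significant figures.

L = 34000 bits.
Transmission delays (L/R per hop): 10.303, 3.09091, 0.0646388, 0.0359408 ms; sum = 13.4945 ms.
Propagation delays (d/s per hop): 0.00555556, 120, 17.7619, 0.0966667 ms; sum = 137.864 ms.
End-to-end = 151 ms.

151 ms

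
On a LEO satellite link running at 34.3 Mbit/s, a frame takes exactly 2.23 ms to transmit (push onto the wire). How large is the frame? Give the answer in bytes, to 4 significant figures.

L = R × t_tx = 34300000 b/s × 0.00223 s = 76489 bits.
In bytes: 76489 / 8 = 9561 bytes.

9561 bytes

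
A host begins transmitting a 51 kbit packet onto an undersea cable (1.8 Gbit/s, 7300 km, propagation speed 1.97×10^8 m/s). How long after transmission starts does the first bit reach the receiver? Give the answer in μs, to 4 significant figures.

First bit experiences only propagation delay: d/s = 7300000/197000000 = 37060 μs.

37060 μs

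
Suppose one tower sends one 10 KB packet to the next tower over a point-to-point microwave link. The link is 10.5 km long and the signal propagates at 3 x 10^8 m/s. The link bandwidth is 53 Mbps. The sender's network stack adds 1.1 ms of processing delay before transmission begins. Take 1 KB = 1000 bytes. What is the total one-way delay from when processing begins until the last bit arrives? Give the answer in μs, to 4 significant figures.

L = 80000 bits.
Transmission delay = L/R = 80000 / 53000000 = 1509.43 μs.
Propagation delay = d/s = 10500 m / 300000000 m/s = 35 μs.
Plus processing delay 1.1 ms = 1100 μs.
Total = 2644 μs.

2644 μs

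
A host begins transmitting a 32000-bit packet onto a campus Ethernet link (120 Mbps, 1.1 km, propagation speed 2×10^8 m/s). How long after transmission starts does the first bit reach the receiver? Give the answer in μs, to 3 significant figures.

First bit experiences only propagation delay: d/s = 1100/200000000 = 5.50 μs.

5.50 μs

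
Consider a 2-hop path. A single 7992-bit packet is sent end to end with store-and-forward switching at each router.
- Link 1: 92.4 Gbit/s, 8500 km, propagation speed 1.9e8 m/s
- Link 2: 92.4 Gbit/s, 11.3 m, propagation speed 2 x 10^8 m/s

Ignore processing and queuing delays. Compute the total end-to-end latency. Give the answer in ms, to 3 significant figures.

Transmission delay per hop = L/R = 7992/92400000000 = 8.64935e-05 ms; 2 hops → 0.000172987 ms.
Propagation delays (d/s per hop): 44.7368, 5.65e-05 ms; sum = 44.7369 ms.
End-to-end = 44.7 ms.

44.7 ms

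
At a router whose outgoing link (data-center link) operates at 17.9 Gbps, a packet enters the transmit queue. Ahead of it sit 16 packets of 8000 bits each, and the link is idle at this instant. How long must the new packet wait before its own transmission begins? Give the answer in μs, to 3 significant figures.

Each queued packet: L/R = 8000/17900000000 = 0.446927 μs.
16 queued → 7.15084 μs.
Queuing delay = 7.15 μs.

7.15 μs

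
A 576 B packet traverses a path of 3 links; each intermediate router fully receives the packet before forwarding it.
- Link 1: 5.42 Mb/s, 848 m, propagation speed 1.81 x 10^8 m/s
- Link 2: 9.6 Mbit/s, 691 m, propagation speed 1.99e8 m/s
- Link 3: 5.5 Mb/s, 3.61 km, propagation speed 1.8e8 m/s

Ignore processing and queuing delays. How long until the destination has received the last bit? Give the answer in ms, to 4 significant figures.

L = 576 × 8 = 4608 bits.
Transmission delays (L/R per hop): 0.850185, 0.48, 0.837818 ms; sum = 2.168 ms.
Propagation delays (d/s per hop): 0.00468508, 0.00347236, 0.0200556 ms; sum = 0.028213 ms.
End-to-end = 2.196 ms.

2.196 ms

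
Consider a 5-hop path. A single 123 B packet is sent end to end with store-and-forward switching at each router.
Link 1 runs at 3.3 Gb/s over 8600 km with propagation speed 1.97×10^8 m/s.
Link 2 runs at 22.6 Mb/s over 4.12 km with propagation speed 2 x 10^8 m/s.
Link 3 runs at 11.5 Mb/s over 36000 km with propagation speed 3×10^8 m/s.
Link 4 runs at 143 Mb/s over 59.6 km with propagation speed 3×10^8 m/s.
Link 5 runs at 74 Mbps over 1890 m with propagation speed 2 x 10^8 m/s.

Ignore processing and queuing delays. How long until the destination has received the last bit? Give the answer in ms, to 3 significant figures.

164 ms

L = 123 × 8 = 984 bits.
Transmission delays (L/R per hop): 0.000298182, 0.0435398, 0.0855652, 0.00688112, 0.0132973 ms; sum = 0.149582 ms.
Propagation delays (d/s per hop): 43.6548, 0.0206, 120, 0.198667, 0.00945 ms; sum = 163.884 ms.
End-to-end = 164 ms.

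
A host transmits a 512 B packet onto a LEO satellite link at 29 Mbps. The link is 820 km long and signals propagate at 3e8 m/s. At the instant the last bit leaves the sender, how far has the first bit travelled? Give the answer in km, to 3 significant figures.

42.4 km

t_tx = L/R = 4096/29000000 = 0.000141241 s.
Distance = s × t_tx = 300000000 × 0.000141241 = 42.4 km.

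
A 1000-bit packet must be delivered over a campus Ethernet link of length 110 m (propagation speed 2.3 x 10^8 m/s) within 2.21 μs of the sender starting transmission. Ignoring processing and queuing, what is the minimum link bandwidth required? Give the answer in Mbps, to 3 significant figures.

Propagation delay = 110 / 2.3e+08 = 0.478261 μs.
Transmission budget = 2.21 − 0.478261 = 1.73174 μs.
R ≥ L / t_tx = 1000 bits / 1.73174e-06 s = 577 Mbps.

577 Mbps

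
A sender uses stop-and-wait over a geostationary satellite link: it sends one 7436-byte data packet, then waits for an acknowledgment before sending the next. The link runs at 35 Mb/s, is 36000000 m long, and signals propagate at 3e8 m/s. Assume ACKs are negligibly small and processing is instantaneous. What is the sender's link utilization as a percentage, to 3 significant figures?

0.703 %

t_tx = L/R = 59488/35000000 = 0.00169966 s.
t_prop = 36000000/300000000 = 0.12 s; RTT = 0.24 s.
Cycle = t_tx + RTT = 0.2417 s.
Utilization = t_tx / cycle = 0.00169966/0.2417 = 0.703 %.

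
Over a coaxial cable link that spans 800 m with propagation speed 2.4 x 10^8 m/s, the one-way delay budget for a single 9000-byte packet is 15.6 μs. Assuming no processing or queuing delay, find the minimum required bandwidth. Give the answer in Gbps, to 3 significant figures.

5.87 Gbps

L = 72000 bits.
Propagation delay = 800 / 240000000 = 3.33333 μs.
Transmission budget = 15.6 − 3.33333 = 12.2667 μs.
R ≥ L / t_tx = 72000 bits / 1.22667e-05 s = 5.87 Gbps.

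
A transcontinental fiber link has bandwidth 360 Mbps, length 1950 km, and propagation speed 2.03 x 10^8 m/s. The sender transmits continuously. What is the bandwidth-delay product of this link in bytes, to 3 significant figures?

Propagation delay = 1950000 / 2.03e+08 = 0.00960591 s.
BDP = R × t_prop = 360000000 × 0.00960591 = 3458130 bits.
In bytes: 3458130/8 = 432000 bytes.

432000 bytes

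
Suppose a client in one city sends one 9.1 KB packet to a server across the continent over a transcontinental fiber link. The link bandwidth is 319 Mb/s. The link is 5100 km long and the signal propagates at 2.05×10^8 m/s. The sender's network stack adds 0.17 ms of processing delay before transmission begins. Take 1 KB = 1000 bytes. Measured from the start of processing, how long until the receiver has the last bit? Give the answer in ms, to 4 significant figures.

L = 72800 bits.
Transmission delay = L/R = 72800 / 319000000 = 0.228213 ms.
Propagation delay = d/s = 5100000 m / 2.05e+08 m/s = 24.878 ms.
Plus processing delay 0.17 ms = 0.17 ms.
Total = 25.28 ms.

25.28 ms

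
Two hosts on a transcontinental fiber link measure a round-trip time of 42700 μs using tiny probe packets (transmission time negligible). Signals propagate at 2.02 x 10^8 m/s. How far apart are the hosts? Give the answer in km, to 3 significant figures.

One-way propagation = RTT/2 = 21350 μs.
d = s × t = 202000000 × 0.02135 = 4310 km.

4310 km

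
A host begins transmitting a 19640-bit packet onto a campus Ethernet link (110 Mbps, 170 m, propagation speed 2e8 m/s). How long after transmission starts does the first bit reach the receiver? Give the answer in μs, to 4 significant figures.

First bit experiences only propagation delay: d/s = 170/200000000 = 0.8500 μs.

0.8500 μs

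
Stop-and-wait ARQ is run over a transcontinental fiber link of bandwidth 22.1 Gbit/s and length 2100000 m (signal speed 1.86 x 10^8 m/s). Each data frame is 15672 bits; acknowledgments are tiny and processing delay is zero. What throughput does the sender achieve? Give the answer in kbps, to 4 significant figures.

t_tx = L/R = 15672/22100000000 = 7.0914e-07 s.
t_prop = 2100000/186000000 = 0.0112903 s; RTT = 0.0225806 s.
Cycle = t_tx + RTT = 0.0225814 s.
Throughput = L / cycle = 15672 / 0.0225814 = 694.0 kbps.

694.0 kbps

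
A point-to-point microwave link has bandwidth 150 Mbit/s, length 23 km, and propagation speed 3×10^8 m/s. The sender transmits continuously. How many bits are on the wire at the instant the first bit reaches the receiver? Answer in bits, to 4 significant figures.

Propagation delay = 23000 / 300000000 = 7.66667e-05 s.
BDP = R × t_prop = 150000000 × 7.66667e-05 = 11500 bits.

11500 bits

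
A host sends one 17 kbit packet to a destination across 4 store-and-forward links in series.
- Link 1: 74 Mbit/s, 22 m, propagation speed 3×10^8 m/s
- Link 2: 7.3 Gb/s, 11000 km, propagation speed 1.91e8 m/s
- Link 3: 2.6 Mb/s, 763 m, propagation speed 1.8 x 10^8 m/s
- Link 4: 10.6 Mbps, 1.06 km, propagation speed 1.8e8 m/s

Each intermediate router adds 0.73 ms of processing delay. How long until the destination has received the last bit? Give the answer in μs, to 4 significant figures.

68170 μs

L = 17000 bits.
Transmission delays (L/R per hop): 229.73, 2.32877, 6538.46, 1603.77 μs; sum = 8374.29 μs.
Propagation delays (d/s per hop): 0.0733333, 57591.6, 4.23889, 5.88889 μs; sum = 57601.8 μs.
Processing at 3 router(s): 3 × 0.73 ms = 2190 μs.
End-to-end = 68170 μs.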